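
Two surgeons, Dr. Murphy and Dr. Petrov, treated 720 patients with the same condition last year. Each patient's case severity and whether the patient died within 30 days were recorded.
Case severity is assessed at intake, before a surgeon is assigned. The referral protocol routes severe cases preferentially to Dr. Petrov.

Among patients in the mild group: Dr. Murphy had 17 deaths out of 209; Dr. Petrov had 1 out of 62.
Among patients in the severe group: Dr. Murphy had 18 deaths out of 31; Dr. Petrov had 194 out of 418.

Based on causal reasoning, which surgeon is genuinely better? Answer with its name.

Case severity satisfies the back-door criterion: it is not a descendant of the surgeon, and it blocks the spurious path from surgeon to outcome. Adjusting for it (i.e., using the within-case severity rates) gives the causal effect.
Within each level — mild: 8.1% vs 1.6%; severe: 58.1% vs 46.4% — Dr. Petrov is lower every time.

Dr. Petrov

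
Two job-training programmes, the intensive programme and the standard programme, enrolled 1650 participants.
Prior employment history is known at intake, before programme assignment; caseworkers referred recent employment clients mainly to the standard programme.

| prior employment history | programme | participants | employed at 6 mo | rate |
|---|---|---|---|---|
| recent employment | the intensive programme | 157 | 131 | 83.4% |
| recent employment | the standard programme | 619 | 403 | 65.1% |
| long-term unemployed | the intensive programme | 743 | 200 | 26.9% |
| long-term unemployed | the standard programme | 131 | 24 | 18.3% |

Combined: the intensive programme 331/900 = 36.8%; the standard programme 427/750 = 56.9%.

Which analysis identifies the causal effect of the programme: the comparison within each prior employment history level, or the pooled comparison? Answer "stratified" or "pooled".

Nothing the programme does changes prior employment history; the imbalance is an allocation artefact. With prior employment history also predicting the outcome, the pooled figure is confounded, and the within-stratum comparison is the causal one.
Within each level — recent employment: 83.4% vs 65.1%; long-term unemployed: 26.9% vs 18.3% — the intensive programme is higher every time.

stratified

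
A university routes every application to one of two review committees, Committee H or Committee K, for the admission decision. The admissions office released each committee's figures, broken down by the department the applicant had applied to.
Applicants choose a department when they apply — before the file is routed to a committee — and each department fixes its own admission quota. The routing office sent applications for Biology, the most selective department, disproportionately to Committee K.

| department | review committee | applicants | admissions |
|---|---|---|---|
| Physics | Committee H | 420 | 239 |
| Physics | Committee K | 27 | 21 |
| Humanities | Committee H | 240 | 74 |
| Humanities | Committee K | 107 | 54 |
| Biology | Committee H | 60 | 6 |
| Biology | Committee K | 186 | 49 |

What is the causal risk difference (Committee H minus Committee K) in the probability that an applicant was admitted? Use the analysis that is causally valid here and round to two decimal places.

-0.19

Since department is a pre-existing factor (not a product of the review committee) and it affects the outcome on its own, it is a confounder. The stratified rates, not the pooled rate, identify the causal effect.
Adjusting over the population distribution of department: 0.430·(0.569−0.778) + 0.334·(0.308−0.505) + 0.237·(0.100−0.263) = -0.194.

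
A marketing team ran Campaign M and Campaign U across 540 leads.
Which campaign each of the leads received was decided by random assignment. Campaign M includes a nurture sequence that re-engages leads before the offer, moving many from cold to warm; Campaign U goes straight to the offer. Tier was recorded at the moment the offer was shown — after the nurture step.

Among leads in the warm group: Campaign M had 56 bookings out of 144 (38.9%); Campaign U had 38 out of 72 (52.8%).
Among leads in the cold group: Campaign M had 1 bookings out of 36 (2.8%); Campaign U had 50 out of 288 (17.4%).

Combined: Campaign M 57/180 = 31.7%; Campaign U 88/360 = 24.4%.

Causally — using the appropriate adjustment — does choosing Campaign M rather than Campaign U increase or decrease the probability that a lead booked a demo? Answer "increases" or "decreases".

Because the campaign influences engagement tier, engagement tier is a post-treatment mediator, not a confounder. Stratifying on it would bias the estimate; the causal effect is the crude pooled difference.
Pooled: Campaign M 31.7% vs Campaign U 24.4%; Campaign M is higher overall.

increases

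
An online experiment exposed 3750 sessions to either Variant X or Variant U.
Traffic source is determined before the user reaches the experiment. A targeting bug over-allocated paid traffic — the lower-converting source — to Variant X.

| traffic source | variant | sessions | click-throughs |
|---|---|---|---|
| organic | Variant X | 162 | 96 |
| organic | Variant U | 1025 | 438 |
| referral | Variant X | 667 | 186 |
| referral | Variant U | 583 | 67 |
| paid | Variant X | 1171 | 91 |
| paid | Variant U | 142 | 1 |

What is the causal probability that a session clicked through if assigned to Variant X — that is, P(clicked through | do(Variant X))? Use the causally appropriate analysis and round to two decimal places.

The traffic source-specific comparison favours Variant X throughout, but the pooled figures favour Variant U. The question is whether to condition on traffic source.
Traffic source differs across variants for reasons unrelated to any effect of the variant itself, and it separately predicts the outcome — a classic confounder. We must compare within traffic source levels.
Standardising Variant X to the population traffic source mix: 0.317·96/162 + 0.333·186/667 + 0.350·91/1171 = 0.308.

0.31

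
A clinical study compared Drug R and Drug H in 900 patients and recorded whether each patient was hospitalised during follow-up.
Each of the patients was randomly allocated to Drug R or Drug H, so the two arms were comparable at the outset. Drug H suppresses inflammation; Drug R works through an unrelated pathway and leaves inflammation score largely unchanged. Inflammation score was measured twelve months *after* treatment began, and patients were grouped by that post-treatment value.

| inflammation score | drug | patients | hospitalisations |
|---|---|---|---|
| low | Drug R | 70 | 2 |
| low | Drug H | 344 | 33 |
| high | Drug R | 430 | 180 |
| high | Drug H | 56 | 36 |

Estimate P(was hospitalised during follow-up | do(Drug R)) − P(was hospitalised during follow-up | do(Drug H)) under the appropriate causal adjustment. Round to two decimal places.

+0.19

Inflammation score lies on the pathway drug → inflammation score → outcome, so adjusting for it blocks the indirect effect. For the total causal effect of drug, use the unadjusted pooled rates.
The causal difference is the pooled difference: 0.364 − 0.172 = +0.192.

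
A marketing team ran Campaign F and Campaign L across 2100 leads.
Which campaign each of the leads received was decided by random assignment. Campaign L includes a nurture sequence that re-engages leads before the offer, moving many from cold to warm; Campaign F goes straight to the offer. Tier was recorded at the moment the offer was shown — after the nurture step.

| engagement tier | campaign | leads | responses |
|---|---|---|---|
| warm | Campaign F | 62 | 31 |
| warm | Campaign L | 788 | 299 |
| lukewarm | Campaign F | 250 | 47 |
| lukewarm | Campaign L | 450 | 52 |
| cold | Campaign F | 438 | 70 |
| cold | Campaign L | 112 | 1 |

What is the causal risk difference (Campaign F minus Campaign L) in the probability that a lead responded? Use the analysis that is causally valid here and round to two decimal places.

-0.06

The engagement tier-specific comparison favours Campaign F throughout, but the pooled figures favour Campaign L. The question is whether to condition on engagement tier.
The distribution of engagement tier is itself part of what the campaign does — it is an intermediate outcome. Holding it fixed would remove that part of the effect; the total effect is the pooled difference.
The causal difference is the pooled difference: 0.197 − 0.261 = -0.063.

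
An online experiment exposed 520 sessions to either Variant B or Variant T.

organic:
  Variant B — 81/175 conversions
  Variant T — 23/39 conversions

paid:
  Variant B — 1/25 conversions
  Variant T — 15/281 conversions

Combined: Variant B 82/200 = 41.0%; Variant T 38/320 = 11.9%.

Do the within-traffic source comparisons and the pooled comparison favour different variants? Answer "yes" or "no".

Within each traffic source level (organic 46.3% vs 59.0%; paid 4.0% vs 5.3%), Variant T has the higher rate every time. Pooled: 41.0% vs 11.9% — Variant B has the higher rate overall. The two comparisons disagree.

yes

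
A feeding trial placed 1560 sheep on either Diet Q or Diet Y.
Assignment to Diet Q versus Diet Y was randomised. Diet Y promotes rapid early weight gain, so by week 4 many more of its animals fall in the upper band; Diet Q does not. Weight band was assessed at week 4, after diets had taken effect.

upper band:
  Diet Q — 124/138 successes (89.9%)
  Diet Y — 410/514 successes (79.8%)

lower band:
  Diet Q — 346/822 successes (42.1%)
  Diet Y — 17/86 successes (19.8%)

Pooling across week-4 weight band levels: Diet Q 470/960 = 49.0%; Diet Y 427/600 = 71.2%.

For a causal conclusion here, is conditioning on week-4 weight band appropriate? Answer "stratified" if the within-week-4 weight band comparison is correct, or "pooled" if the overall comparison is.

pooled

The stratified and pooled comparisons disagree (Diet Q wins within each week-4 weight band; Diet Y wins overall), so the answer turns on the causal role of week-4 weight band.
Week-4 weight band lies on the pathway diet → week-4 weight band → outcome, so adjusting for it blocks the indirect effect. For the total causal effect of diet, use the unadjusted pooled rates.
Pooled: Diet Q 49.0% vs Diet Y 71.2%; Diet Y is higher overall.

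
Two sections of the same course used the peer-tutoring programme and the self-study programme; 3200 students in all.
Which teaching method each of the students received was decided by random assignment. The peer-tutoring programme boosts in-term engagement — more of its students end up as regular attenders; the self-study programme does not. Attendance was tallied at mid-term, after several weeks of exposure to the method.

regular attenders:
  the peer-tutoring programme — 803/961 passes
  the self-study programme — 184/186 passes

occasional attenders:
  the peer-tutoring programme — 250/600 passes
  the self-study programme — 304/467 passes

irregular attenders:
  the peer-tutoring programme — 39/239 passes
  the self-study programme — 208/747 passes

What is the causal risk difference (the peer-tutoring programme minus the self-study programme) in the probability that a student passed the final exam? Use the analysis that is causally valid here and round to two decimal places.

Within every mid-term attendance level the self-study programme has the higher rate, yet pooled the peer-tutoring programme does — Simpson's reversal.
Mid-term attendance here is a post-treatment variable shaped by the teaching method; conditioning on it would introduce bias rather than remove it. The overall comparison is the causal one.
The causal difference is the pooled difference: 0.607 − 0.497 = +0.110.

+0.11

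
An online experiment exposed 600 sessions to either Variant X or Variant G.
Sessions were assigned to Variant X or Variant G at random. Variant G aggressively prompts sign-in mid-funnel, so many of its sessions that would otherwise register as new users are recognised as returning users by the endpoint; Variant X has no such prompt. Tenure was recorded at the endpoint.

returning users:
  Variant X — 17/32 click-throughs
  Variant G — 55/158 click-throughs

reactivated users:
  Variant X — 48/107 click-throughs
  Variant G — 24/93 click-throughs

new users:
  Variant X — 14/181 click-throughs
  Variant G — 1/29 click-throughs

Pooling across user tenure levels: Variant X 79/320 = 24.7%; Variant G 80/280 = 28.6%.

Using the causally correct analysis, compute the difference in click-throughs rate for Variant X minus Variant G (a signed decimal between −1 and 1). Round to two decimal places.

The user tenure-specific comparison favours Variant X throughout, but the pooled figures favour Variant G. The question is whether to condition on user tenure.
Because the variant influences user tenure, user tenure is a post-treatment mediator, not a confounder. Stratifying on it would bias the estimate; the causal effect is the crude pooled difference.
The causal difference is the pooled difference: 0.247 − 0.286 = -0.039.

-0.04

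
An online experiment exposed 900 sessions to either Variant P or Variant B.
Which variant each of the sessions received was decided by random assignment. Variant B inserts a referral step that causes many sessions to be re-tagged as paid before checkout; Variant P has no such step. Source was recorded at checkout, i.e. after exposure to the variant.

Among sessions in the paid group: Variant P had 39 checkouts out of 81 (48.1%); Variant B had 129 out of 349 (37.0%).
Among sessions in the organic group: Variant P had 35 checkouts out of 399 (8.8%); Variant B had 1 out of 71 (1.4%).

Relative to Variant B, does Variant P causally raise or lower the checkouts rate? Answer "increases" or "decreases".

Variant P is higher inside every traffic source stratum but Variant B is higher in aggregate. Whether to stratify depends on how traffic source relates to the variant.
The distribution of traffic source is itself part of what the variant does — it is an intermediate outcome. Holding it fixed would remove that part of the effect; the total effect is the pooled difference.
Pooled: Variant P 15.4% vs Variant B 31.0%; Variant B is higher overall.

decreases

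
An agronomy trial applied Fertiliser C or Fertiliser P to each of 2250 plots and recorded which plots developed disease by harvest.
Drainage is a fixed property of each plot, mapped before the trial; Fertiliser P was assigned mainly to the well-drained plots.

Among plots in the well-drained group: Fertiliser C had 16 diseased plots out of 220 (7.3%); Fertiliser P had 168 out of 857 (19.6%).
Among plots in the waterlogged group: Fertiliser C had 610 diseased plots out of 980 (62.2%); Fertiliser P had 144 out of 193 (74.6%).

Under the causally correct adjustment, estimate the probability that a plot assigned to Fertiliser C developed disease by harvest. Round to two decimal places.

The stratified and pooled comparisons disagree (Fertiliser C wins within each field drainage; Fertiliser P wins overall), so the answer turns on the causal role of field drainage.
Field drainage satisfies the back-door criterion: it is not a descendant of the fertiliser, and it blocks the spurious path from fertiliser to outcome. Adjusting for it (i.e., using the within-field drainage rates) gives the causal effect.
Standardising Fertiliser C to the population field drainage mix: 0.479·16/220 + 0.521·610/980 = 0.359.

0.36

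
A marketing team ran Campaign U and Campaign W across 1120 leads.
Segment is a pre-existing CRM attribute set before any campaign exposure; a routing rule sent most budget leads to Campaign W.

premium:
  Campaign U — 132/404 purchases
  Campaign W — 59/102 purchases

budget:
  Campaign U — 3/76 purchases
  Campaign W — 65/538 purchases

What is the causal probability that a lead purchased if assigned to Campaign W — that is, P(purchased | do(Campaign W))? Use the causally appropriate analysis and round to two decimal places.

0.33

The customer segment-specific comparison favours Campaign W throughout, but the pooled figures favour Campaign U. The question is whether to condition on customer segment.
Customer segment differs across campaigns for reasons unrelated to any effect of the campaign itself, and it separately predicts the outcome — a classic confounder. We must compare within customer segment levels.
Standardising Campaign W to the population customer segment mix: 0.452·59/102 + 0.548·65/538 = 0.328.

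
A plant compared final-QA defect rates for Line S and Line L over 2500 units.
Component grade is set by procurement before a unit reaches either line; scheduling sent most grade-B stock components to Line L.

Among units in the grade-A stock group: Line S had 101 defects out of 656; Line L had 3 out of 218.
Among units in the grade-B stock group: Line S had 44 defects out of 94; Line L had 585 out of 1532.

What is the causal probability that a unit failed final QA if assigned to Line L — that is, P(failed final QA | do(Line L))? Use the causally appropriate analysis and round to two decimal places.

The stratified and pooled comparisons disagree (Line L wins within each component grade; Line S wins overall), so the answer turns on the causal role of component grade.
Component grade is set before the line has any effect — it is not caused by the line — and it independently drives the outcome. That makes it a confounder, so the causal comparison is within component grade levels.
Standardising Line L to the population component grade mix: 0.350·3/218 + 0.650·585/1532 = 0.253.

0.25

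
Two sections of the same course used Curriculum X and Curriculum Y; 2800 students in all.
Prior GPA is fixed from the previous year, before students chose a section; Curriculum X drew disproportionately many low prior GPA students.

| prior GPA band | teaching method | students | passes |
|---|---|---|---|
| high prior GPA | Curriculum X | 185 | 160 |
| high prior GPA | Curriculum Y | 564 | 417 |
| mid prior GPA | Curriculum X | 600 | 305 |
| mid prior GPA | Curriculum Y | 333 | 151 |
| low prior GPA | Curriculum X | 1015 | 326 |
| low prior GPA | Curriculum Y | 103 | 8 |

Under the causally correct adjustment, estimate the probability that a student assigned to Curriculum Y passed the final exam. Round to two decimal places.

0.38

The stratified and pooled comparisons disagree (Curriculum X wins within each prior GPA band; Curriculum Y wins overall), so the answer turns on the causal role of prior GPA band.
Here prior GPA band is a common cause — it drives both which teaching method a case falls under and the outcome. The crude comparison mixes populations; the stratum-specific rates are the causally relevant ones.
Standardising Curriculum Y to the population prior GPA band mix: 0.268·417/564 + 0.333·151/333 + 0.399·8/103 = 0.380.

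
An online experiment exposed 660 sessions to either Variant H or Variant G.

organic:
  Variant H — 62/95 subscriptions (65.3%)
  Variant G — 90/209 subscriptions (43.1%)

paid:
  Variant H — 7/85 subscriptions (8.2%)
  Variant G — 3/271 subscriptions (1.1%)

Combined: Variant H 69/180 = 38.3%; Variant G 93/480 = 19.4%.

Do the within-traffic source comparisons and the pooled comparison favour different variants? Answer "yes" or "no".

no

Within each traffic source level (organic 65.3% vs 43.1%; paid 8.2% vs 1.1%), Variant H has the higher rate every time. Pooled: 38.3% vs 19.4% — Variant H has the higher rate overall. They agree.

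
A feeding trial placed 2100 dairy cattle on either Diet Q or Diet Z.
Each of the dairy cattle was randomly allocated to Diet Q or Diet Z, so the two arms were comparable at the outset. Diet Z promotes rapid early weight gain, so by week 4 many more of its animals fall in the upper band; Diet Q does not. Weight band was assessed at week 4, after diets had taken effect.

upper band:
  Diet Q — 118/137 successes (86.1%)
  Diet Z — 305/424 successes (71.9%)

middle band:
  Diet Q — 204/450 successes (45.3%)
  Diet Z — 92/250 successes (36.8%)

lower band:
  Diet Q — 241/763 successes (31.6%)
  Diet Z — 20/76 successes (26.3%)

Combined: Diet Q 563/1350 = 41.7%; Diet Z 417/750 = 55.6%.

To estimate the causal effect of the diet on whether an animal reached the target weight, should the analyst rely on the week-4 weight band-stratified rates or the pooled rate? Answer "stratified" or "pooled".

The week-4 weight band-specific comparison favours Diet Q throughout, but the pooled figures favour Diet Z. The question is whether to condition on week-4 weight band.
Week-4 weight band is downstream of the diet. One should not condition on a consequence of treatment, so the overall rates are the right comparison.
Pooled: Diet Q 41.7% vs Diet Z 55.6%; Diet Z is higher overall.

pooled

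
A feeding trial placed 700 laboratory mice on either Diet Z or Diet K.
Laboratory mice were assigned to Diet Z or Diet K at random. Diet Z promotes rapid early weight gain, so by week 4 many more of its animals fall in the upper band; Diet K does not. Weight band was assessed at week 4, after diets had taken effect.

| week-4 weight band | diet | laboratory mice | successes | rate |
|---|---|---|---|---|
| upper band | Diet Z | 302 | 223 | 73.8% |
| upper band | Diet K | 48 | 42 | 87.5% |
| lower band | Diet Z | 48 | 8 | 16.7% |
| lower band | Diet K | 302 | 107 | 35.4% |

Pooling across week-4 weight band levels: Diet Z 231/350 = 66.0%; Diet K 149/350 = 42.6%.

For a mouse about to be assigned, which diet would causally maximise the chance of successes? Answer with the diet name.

Diet Z

Within every week-4 weight band level Diet K has the higher rate, yet pooled Diet Z does — Simpson's reversal.
Because the diet influences week-4 weight band, week-4 weight band is a post-treatment mediator, not a confounder. Stratifying on it would bias the estimate; the causal effect is the crude pooled difference.
Pooled: Diet Z 66.0% vs Diet K 42.6%; Diet Z is higher overall.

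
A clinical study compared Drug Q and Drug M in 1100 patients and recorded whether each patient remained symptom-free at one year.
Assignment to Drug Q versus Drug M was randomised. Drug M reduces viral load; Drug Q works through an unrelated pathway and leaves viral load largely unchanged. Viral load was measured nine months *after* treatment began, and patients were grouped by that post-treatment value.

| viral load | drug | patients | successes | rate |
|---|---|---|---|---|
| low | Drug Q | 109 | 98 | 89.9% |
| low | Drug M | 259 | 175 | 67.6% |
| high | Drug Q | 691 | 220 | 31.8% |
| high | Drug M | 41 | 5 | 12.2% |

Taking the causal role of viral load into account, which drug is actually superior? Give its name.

The stratified and pooled comparisons disagree (Drug Q wins within each viral load; Drug M wins overall), so the answer turns on the causal role of viral load.
Viral load is downstream of the drug. One should not condition on a consequence of treatment, so the overall rates are the right comparison.
Pooled: Drug Q 39.8% vs Drug M 60.0%; Drug M is higher overall.

Drug M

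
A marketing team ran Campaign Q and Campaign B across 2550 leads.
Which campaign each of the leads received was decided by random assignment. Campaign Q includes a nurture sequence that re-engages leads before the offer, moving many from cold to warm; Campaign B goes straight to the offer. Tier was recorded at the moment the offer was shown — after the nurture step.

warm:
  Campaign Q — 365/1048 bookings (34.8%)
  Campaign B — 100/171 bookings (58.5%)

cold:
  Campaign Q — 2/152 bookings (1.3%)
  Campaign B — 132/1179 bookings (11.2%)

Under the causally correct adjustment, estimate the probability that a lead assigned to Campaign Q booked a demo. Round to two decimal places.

The distribution of engagement tier is itself part of what the campaign does — it is an intermediate outcome. Holding it fixed would remove that part of the effect; the total effect is the pooled difference.
So P(outcome | do(Campaign Q)) is just the pooled rate for Campaign Q: 367/1200 = 0.306.

0.31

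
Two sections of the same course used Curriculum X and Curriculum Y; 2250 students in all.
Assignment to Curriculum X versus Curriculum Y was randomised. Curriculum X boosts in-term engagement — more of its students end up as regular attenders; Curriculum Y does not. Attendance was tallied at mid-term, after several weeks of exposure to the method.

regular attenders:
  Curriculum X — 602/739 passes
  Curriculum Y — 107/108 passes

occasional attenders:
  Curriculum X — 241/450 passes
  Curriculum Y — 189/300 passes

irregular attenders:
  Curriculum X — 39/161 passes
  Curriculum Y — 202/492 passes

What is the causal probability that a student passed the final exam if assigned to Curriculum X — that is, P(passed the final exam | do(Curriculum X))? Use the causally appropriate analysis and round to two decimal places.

0.65

Because the teaching method influences mid-term attendance, mid-term attendance is a post-treatment mediator, not a confounder. Stratifying on it would bias the estimate; the causal effect is the crude pooled difference.
So P(outcome | do(Curriculum X)) is just the pooled rate for Curriculum X: 882/1350 = 0.653.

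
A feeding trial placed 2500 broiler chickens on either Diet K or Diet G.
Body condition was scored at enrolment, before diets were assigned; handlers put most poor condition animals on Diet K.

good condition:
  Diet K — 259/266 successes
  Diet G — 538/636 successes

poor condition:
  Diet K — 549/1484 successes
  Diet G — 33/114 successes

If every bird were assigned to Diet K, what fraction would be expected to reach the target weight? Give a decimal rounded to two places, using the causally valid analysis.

Since starting body condition is a pre-existing factor (not a product of the diet) and it affects the outcome on its own, it is a confounder. The stratified rates, not the pooled rate, identify the causal effect.
Standardising Diet K to the population starting body condition mix: 0.361·259/266 + 0.639·549/1484 = 0.588.

0.59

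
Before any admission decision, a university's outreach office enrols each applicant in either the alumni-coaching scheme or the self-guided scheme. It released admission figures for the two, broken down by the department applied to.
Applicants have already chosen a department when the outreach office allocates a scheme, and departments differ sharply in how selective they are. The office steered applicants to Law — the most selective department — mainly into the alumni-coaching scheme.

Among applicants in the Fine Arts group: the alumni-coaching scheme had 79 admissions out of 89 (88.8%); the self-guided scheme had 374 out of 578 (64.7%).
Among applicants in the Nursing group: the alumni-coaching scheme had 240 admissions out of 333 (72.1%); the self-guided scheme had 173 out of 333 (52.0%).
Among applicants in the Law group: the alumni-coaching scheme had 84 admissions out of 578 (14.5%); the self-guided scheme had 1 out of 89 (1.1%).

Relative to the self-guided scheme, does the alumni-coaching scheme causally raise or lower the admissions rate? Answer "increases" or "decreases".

the alumni-coaching scheme is higher inside every department stratum but the self-guided scheme is higher in aggregate. Whether to stratify depends on how department relates to the outreach scheme.
Since department is a pre-existing factor (not a product of the outreach scheme) and it affects the outcome on its own, it is a confounder. The stratified rates, not the pooled rate, identify the causal effect.
Within each level — Fine Arts: 88.8% vs 64.7%; Nursing: 72.1% vs 52.0%; Law: 14.5% vs 1.1% — the alumni-coaching scheme is higher every time.

increases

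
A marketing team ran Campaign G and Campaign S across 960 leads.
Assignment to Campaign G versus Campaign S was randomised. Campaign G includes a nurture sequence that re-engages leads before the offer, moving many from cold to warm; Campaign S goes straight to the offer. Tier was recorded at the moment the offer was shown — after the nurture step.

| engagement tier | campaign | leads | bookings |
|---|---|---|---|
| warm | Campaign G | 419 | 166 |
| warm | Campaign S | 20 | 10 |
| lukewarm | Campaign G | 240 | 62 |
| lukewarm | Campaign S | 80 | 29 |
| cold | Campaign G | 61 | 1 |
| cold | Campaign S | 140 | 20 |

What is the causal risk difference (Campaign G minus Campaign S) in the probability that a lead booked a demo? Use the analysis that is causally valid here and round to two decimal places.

Within every engagement tier level Campaign S has the higher rate, yet pooled Campaign G does — Simpson's reversal.
Stratifying would compare campaigns among leads the campaigns themselves sorted into engagement tier groups — a form of selection on an intermediate. The unconditioned pooled rates give the total causal effect.
The causal difference is the pooled difference: 0.318 − 0.246 = +0.072.

+0.07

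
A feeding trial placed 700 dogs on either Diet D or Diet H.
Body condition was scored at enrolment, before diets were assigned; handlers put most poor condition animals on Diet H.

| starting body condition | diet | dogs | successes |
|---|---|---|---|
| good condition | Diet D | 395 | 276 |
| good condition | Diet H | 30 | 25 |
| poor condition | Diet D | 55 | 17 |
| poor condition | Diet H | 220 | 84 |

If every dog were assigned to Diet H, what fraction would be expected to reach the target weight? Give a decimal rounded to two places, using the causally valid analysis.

Since starting body condition is a pre-existing factor (not a product of the diet) and it affects the outcome on its own, it is a confounder. The stratified rates, not the pooled rate, identify the causal effect.
Standardising Diet H to the population starting body condition mix: 0.607·25/30 + 0.393·84/220 = 0.656.

0.66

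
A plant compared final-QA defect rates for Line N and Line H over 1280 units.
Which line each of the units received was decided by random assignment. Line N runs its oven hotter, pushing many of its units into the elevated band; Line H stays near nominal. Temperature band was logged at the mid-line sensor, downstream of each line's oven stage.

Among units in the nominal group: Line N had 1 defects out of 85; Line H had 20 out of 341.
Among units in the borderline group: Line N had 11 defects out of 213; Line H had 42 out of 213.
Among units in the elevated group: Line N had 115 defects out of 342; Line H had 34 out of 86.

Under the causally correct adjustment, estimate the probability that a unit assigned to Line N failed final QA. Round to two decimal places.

0.20

Line N is lower inside every in-process temperature band stratum but Line H is lower in aggregate. Whether to stratify depends on how in-process temperature band relates to the line.
In-process temperature band is downstream of the line. One should not condition on a consequence of treatment, so the overall rates are the right comparison.
So P(outcome | do(Line N)) is just the pooled rate for Line N: 127/640 = 0.198.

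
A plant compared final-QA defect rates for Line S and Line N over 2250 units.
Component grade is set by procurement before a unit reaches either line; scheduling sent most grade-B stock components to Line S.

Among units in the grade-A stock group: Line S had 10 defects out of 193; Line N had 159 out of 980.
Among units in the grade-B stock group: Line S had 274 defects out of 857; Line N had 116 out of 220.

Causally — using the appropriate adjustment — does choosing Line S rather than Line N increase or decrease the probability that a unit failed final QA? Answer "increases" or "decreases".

Component grade is set before the line has any effect — it is not caused by the line — and it independently drives the outcome. That makes it a confounder, so the causal comparison is within component grade levels.
Within each level — grade-A stock: 5.2% vs 16.2%; grade-B stock: 32.0% vs 52.7% — Line S is lower every time.

decreases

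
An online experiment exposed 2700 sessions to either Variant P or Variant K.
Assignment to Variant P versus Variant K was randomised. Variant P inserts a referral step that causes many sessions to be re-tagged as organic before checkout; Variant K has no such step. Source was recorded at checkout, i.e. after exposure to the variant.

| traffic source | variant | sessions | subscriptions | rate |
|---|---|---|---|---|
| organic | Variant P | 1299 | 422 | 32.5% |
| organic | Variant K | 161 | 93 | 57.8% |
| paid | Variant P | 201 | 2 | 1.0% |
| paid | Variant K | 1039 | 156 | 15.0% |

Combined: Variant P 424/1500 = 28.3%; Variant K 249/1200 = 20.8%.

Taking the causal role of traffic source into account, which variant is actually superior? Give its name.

The traffic source-specific comparison favours Variant K throughout, but the pooled figures favour Variant P. The question is whether to condition on traffic source.
The distribution of traffic source is itself part of what the variant does — it is an intermediate outcome. Holding it fixed would remove that part of the effect; the total effect is the pooled difference.
Pooled: Variant P 28.3% vs Variant K 20.8%; Variant P is higher overall.

Variant P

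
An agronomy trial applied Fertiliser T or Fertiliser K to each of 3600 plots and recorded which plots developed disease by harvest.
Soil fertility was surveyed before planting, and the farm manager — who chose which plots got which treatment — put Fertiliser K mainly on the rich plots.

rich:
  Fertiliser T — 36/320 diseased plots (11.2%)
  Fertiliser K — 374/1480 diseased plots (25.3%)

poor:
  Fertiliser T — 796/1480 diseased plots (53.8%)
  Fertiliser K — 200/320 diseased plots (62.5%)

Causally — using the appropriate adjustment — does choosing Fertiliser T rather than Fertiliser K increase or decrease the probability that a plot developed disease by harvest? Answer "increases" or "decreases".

Within every soil fertility level Fertiliser T has the lower rate, yet pooled Fertiliser K does — Simpson's reversal.
The imbalance in soil fertility arose from how plots were allocated, not from anything the fertiliser did; and soil fertility independently affects the outcome. The pooled gap is confounded — condition on soil fertility.
Within each level — rich: 11.2% vs 25.3%; poor: 53.8% vs 62.5% — Fertiliser T is lower every time.

decreases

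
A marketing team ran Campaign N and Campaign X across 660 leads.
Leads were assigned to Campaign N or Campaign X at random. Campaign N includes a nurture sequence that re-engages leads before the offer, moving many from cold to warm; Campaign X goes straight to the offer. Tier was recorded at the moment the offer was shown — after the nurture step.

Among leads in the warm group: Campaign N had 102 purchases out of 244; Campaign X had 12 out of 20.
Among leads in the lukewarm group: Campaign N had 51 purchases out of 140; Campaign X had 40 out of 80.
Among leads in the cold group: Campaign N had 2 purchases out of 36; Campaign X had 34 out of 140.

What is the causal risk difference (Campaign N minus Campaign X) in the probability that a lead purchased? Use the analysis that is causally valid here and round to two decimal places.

+0.01

The stratified and pooled comparisons disagree (Campaign X wins within each engagement tier; Campaign N wins overall), so the answer turns on the causal role of engagement tier.
The distribution of engagement tier is itself part of what the campaign does — it is an intermediate outcome. Holding it fixed would remove that part of the effect; the total effect is the pooled difference.
The causal difference is the pooled difference: 0.369 − 0.358 = +0.011.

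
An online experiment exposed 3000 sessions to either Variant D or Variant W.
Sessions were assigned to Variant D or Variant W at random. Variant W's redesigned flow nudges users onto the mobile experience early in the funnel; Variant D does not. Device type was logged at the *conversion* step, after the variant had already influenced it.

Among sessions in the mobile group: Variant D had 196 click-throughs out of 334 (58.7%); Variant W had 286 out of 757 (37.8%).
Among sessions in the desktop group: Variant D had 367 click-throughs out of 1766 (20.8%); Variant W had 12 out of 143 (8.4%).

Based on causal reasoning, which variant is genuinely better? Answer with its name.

Variant W

Stratifying would compare variants among sessions the variants themselves sorted into device type groups — a form of selection on an intermediate. The unconditioned pooled rates give the total causal effect.
Pooled: Variant D 26.8% vs Variant W 33.1%; Variant W is higher overall.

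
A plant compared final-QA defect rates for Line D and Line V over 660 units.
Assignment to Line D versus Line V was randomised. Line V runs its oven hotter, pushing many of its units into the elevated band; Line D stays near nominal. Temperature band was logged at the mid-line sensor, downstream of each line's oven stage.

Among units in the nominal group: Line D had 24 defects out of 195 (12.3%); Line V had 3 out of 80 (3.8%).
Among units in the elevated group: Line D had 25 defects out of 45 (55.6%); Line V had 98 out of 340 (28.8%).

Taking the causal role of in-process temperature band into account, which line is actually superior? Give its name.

Within every in-process temperature band level Line V has the lower rate, yet pooled Line D does — Simpson's reversal.
In-process temperature band here is a post-treatment variable shaped by the line; conditioning on it would introduce bias rather than remove it. The overall comparison is the causal one.
Pooled: Line D 20.4% vs Line V 24.0%; Line D is lower overall.

Line D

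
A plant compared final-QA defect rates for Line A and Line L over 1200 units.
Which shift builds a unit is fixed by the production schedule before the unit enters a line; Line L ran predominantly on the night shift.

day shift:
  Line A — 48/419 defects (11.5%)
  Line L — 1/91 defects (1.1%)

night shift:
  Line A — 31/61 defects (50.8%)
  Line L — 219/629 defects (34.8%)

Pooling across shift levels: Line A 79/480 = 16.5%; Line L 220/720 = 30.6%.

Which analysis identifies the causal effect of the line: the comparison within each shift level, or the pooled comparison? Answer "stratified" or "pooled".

The imbalance in shift arose from how units were allocated, not from anything the line did; and shift independently affects the outcome. The pooled gap is confounded — condition on shift.
Within each level — day shift: 11.5% vs 1.1%; night shift: 50.8% vs 34.8% — Line L is lower every time.

stratified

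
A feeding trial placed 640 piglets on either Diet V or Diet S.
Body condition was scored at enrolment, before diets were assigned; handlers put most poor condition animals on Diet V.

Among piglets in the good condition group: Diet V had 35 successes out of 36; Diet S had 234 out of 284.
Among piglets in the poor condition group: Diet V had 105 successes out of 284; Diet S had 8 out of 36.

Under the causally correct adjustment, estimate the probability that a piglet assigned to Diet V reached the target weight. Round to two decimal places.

Starting body condition satisfies the back-door criterion: it is not a descendant of the diet, and it blocks the spurious path from diet to outcome. Adjusting for it (i.e., using the within-starting body condition rates) gives the causal effect.
Standardising Diet V to the population starting body condition mix: 0.500·35/36 + 0.500·105/284 = 0.671.

0.67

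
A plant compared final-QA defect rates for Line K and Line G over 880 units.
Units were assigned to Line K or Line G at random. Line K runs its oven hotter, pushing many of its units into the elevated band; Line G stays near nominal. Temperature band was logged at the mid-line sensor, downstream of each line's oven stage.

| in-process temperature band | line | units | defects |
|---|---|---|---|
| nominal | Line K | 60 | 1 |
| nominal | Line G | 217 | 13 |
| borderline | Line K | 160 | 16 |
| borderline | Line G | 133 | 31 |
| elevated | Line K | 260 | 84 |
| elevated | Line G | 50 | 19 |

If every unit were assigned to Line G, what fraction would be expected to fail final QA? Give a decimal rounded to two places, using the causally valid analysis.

0.16

The stratified and pooled comparisons disagree (Line K wins within each in-process temperature band; Line G wins overall), so the answer turns on the causal role of in-process temperature band.
Because the line influences in-process temperature band, in-process temperature band is a post-treatment mediator, not a confounder. Stratifying on it would bias the estimate; the causal effect is the crude pooled difference.
So P(outcome | do(Line G)) is just the pooled rate for Line G: 63/400 = 0.158.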